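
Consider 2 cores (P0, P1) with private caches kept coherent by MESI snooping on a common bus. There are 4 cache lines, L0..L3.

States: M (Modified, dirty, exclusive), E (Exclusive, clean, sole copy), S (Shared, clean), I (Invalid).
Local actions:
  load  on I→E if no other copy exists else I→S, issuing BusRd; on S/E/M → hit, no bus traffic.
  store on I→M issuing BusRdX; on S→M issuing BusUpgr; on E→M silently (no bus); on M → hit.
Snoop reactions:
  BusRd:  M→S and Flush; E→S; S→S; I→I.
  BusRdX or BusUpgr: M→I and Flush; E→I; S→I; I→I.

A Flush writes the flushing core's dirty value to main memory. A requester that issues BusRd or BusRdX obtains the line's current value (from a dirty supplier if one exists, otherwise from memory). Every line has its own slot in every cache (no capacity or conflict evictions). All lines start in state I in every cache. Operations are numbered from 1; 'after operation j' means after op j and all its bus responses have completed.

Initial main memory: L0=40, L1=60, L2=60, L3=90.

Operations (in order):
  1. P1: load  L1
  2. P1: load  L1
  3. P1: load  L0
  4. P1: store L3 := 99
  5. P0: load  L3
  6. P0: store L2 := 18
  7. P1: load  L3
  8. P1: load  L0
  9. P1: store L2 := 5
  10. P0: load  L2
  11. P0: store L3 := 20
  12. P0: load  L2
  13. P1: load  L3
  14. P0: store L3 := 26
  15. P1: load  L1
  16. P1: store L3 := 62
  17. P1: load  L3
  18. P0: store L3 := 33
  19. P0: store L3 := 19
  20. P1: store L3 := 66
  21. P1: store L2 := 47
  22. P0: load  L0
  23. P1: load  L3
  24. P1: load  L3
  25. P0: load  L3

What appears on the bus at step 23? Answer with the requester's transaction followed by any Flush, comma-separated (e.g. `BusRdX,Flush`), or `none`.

bus = none

1. P1: load  L1  bus=[BusRd]  L1: P0=I P1=E  mem[L1]=60
2. P1: load  L1  bus=[-]  L1: P0=I P1=E  mem[L1]=60
3. P1: load  L0  bus=[BusRd]  L0: P0=I P1=E  mem[L0]=40
4. P1: store L3 := 99  bus=[BusRdX]  L3: P0=I P1=M  mem[L3]=90
5. P0: load  L3  bus=[BusRd,Flush]  L3: P0=S P1=S  mem[L3]=99
6. P0: store L2 := 18  bus=[BusRdX]  L2: P0=M P1=I  mem[L2]=60
7. P1: load  L3  bus=[-]  L3: P0=S P1=S  mem[L3]=99
8. P1: load  L0  bus=[-]  L0: P0=I P1=E  mem[L0]=40
9. P1: store L2 := 5  bus=[BusRdX,Flush]  L2: P0=I P1=M  mem[L2]=18
10. P0: load  L2  bus=[BusRd,Flush]  L2: P0=S P1=S  mem[L2]=5
11. P0: store L3 := 20  bus=[BusUpgr]  L3: P0=M P1=I  mem[L3]=99
12. P0: load  L2  bus=[-]  L2: P0=S P1=S  mem[L2]=5
13. P1: load  L3  bus=[BusRd,Flush]  L3: P0=S P1=S  mem[L3]=20
14. P0: store L3 := 26  bus=[BusUpgr]  L3: P0=M P1=I  mem[L3]=20
15. P1: load  L1  bus=[-]  L1: P0=I P1=E  mem[L1]=60
16. P1: store L3 := 62  bus=[BusRdX,Flush]  L3: P0=I P1=M  mem[L3]=26
17. P1: load  L3  bus=[-]  L3: P0=I P1=M  mem[L3]=26
18. P0: store L3 := 33  bus=[BusRdX,Flush]  L3: P0=M P1=I  mem[L3]=62
19. P0: store L3 := 19  bus=[-]  L3: P0=M P1=I  mem[L3]=62
20. P1: store L3 := 66  bus=[BusRdX,Flush]  L3: P0=I P1=M  mem[L3]=19
21. P1: store L2 := 47  bus=[BusUpgr]  L2: P0=I P1=M  mem[L2]=5
22. P0: load  L0  bus=[BusRd]  L0: P0=S P1=S  mem[L0]=40
23. P1: load  L3  bus=[-]  L3: P0=I P1=M  mem[L3]=19
24. P1: load  L3  bus=[-]  L3: P0=I P1=M  mem[L3]=19
25. P0: load  L3  bus=[BusRd,Flush]  L3: P0=S P1=S  mem[L3]=66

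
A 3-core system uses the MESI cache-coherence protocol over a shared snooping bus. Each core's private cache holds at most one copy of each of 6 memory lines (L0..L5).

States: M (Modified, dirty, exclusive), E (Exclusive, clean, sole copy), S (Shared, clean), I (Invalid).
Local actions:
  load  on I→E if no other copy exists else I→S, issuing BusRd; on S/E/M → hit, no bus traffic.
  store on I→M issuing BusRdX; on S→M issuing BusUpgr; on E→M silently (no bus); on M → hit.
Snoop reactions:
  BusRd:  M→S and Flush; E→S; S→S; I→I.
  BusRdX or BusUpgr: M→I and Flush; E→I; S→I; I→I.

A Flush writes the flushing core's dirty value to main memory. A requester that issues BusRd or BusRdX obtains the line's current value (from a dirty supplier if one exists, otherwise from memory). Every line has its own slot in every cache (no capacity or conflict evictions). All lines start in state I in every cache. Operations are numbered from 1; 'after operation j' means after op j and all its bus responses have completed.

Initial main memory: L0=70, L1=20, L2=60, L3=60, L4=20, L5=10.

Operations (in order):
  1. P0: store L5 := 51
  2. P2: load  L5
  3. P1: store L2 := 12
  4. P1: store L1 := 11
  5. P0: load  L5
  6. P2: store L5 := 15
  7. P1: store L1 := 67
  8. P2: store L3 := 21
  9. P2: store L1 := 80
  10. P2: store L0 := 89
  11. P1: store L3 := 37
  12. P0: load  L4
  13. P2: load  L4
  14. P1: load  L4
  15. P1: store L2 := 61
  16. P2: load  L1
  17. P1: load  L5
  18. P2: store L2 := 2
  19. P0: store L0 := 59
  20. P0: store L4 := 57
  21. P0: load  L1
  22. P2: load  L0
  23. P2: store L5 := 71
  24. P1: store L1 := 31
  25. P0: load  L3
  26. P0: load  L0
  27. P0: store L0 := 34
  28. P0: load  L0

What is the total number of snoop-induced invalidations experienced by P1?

invalidations = 4

[1] P0: store L5 := 51 | P0:M(51), P1:I, P2:I | bus: BusRdX
[2] P2: load  L5 | P0:S(51), P1:I, P2:S(51) | bus: BusRd,Flush
[3] P1: store L2 := 12 | P0:I, P1:M(12), P2:I | bus: BusRdX
[4] P1: store L1 := 11 | P0:I, P1:M(11), P2:I | bus: BusRdX
[5] P0: load  L5 | P0:S(51), P1:I, P2:S(51) | bus: none
[6] P2: store L5 := 15 | P0:I, P1:I, P2:M(15) | bus: BusUpgr
[7] P1: store L1 := 67 | P0:I, P1:M(67), P2:I | bus: none
[8] P2: store L3 := 21 | P0:I, P1:I, P2:M(21) | bus: BusRdX
[9] P2: store L1 := 80 | P0:I, P1:I, P2:M(80) | bus: BusRdX,Flush
[10] P2: store L0 := 89 | P0:I, P1:I, P2:M(89) | bus: BusRdX
[11] P1: store L3 := 37 | P0:I, P1:M(37), P2:I | bus: BusRdX,Flush
[12] P0: load  L4 | P0:E(20), P1:I, P2:I | bus: BusRd
[13] P2: load  L4 | P0:S(20), P1:I, P2:S(20) | bus: BusRd
[14] P1: load  L4 | P0:S(20), P1:S(20), P2:S(20) | bus: BusRd
[15] P1: store L2 := 61 | P0:I, P1:M(61), P2:I | bus: none
[16] P2: load  L1 | P0:I, P1:I, P2:M(80) | bus: none
[17] P1: load  L5 | P0:I, P1:S(15), P2:S(15) | bus: BusRd,Flush
[18] P2: store L2 := 2 | P0:I, P1:I, P2:M(2) | bus: BusRdX,Flush
[19] P0: store L0 := 59 | P0:M(59), P1:I, P2:I | bus: BusRdX,Flush
[20] P0: store L4 := 57 | P0:M(57), P1:I, P2:I | bus: BusUpgr
[21] P0: load  L1 | P0:S(80), P1:I, P2:S(80) | bus: BusRd,Flush
[22] P2: load  L0 | P0:S(59), P1:I, P2:S(59) | bus: BusRd,Flush
[23] P2: store L5 := 71 | P0:I, P1:I, P2:M(71) | bus: BusUpgr
[24] P1: store L1 := 31 | P0:I, P1:M(31), P2:I | bus: BusRdX
[25] P0: load  L3 | P0:S(37), P1:S(37), P2:I | bus: BusRd,Flush
[26] P0: load  L0 | P0:S(59), P1:I, P2:S(59) | bus: none
[27] P0: store L0 := 34 | P0:M(34), P1:I, P2:I | bus: BusUpgr
[28] P0: load  L0 | P0:M(34), P1:I, P2:I | bus: none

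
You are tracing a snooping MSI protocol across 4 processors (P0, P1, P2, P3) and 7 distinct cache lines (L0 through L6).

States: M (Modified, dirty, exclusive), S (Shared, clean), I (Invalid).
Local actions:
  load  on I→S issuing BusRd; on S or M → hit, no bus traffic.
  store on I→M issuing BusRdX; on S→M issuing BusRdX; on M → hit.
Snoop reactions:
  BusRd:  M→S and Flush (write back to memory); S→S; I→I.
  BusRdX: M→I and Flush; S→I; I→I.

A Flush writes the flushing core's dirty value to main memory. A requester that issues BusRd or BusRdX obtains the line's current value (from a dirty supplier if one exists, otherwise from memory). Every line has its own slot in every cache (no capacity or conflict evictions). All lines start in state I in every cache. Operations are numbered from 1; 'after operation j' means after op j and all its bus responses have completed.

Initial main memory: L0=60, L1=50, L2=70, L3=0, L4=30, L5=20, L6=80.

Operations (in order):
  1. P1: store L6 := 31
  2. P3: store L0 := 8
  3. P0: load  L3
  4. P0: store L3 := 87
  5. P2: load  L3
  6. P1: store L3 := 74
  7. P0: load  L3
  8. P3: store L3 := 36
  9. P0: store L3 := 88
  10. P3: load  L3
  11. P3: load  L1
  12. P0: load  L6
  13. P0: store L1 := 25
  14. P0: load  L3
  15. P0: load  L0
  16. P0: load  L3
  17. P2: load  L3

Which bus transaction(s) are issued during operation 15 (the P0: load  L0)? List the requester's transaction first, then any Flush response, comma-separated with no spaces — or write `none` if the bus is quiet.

bus = BusRd,Flush

  op1 P1: store L6 := 31 → I/M/I/I on L6; bus BusRdX; mem=80
  op2 P3: store L0 := 8 → I/I/I/M on L0; bus BusRdX; mem=60
  op3 P0: load  L3 → S/I/I/I on L3; bus BusRd; mem=0
  op4 P0: store L3 := 87 → M/I/I/I on L3; bus BusRdX; mem=0
  op5 P2: load  L3 → S/I/S/I on L3; bus BusRd Flush; mem=87
  op6 P1: store L3 := 74 → I/M/I/I on L3; bus BusRdX; mem=87
  op7 P0: load  L3 → S/S/I/I on L3; bus BusRd Flush; mem=74
  op8 P3: store L3 := 36 → I/I/I/M on L3; bus BusRdX; mem=74
  op9 P0: store L3 := 88 → M/I/I/I on L3; bus BusRdX Flush; mem=36
  op10 P3: load  L3 → S/I/I/S on L3; bus BusRd Flush; mem=88
  op11 P3: load  L1 → I/I/I/S on L1; bus BusRd; mem=50
  op12 P0: load  L6 → S/S/I/I on L6; bus BusRd Flush; mem=31
  op13 P0: store L1 := 25 → M/I/I/I on L1; bus BusRdX; mem=50
  op14 P0: load  L3 → S/I/I/S on L3; bus (none); mem=88
  op15 P0: load  L0 → S/I/I/S on L0; bus BusRd Flush; mem=8
  op16 P0: load  L3 → S/I/I/S on L3; bus (none); mem=88
  op17 P2: load  L3 → S/I/S/S on L3; bus BusRd; mem=88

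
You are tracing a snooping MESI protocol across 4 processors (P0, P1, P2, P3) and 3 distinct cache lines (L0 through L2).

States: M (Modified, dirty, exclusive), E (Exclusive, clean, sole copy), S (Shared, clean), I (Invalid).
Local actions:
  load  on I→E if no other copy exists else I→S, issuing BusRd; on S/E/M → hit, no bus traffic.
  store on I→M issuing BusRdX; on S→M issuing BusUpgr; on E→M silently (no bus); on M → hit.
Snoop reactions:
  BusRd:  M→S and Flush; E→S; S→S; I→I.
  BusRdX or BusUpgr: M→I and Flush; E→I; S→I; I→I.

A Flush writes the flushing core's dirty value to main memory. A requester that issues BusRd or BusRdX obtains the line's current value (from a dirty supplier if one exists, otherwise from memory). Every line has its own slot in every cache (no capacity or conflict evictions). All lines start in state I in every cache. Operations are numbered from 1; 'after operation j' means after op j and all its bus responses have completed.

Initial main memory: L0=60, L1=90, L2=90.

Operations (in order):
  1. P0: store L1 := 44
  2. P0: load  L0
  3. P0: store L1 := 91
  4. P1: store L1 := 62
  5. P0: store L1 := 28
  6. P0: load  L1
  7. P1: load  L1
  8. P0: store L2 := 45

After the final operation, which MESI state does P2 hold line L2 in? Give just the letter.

state = I

[1] P0: store L1 := 44 | P0:M(44), P1:I, P2:I, P3:I | bus: BusRdX
[2] P0: load  L0 | P0:E(60), P1:I, P2:I, P3:I | bus: BusRd
[3] P0: store L1 := 91 | P0:M(91), P1:I, P2:I, P3:I | bus: none
[4] P1: store L1 := 62 | P0:I, P1:M(62), P2:I, P3:I | bus: BusRdX,Flush
[5] P0: store L1 := 28 | P0:M(28), P1:I, P2:I, P3:I | bus: BusRdX,Flush
[6] P0: load  L1 | P0:M(28), P1:I, P2:I, P3:I | bus: none
[7] P1: load  L1 | P0:S(28), P1:S(28), P2:I, P3:I | bus: BusRd,Flush
[8] P0: store L2 := 45 | P0:M(45), P1:I, P2:I, P3:I | bus: BusRdX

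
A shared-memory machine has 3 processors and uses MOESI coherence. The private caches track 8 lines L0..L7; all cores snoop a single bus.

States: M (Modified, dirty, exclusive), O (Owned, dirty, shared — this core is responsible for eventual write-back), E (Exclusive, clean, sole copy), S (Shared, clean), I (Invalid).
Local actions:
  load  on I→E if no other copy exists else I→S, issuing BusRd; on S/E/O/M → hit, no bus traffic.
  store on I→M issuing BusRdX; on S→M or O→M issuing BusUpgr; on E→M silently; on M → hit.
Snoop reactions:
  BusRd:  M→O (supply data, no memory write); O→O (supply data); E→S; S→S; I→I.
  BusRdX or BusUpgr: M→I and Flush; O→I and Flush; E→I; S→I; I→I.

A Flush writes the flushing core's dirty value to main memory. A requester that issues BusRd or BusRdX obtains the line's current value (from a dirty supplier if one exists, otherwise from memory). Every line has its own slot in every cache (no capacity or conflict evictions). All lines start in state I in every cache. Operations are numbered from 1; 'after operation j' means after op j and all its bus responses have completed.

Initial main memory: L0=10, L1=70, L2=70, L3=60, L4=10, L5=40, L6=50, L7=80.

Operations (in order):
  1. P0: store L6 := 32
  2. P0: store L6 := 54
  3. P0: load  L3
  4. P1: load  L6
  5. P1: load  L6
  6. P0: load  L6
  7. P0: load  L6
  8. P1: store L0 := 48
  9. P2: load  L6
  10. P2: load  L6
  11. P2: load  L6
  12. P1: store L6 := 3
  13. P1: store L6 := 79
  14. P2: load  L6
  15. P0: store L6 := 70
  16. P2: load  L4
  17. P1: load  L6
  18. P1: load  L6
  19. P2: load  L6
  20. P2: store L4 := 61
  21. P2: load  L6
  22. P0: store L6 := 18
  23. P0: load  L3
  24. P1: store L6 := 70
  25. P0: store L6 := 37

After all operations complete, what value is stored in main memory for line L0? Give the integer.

1. P0: store L6 := 32  bus=[BusRdX]  L6: P0=M P1=I P2=I  mem[L6]=50
2. P0: store L6 := 54  bus=[-]  L6: P0=M P1=I P2=I  mem[L6]=50
3. P0: load  L3  bus=[BusRd]  L3: P0=E P1=I P2=I  mem[L3]=60
4. P1: load  L6  bus=[BusRd]  L6: P0=O P1=S P2=I  mem[L6]=50
5. P1: load  L6  bus=[-]  L6: P0=O P1=S P2=I  mem[L6]=50
6. P0: load  L6  bus=[-]  L6: P0=O P1=S P2=I  mem[L6]=50
7. P0: load  L6  bus=[-]  L6: P0=O P1=S P2=I  mem[L6]=50
8. P1: store L0 := 48  bus=[BusRdX]  L0: P0=I P1=M P2=I  mem[L0]=10
9. P2: load  L6  bus=[BusRd]  L6: P0=O P1=S P2=S  mem[L6]=50
10. P2: load  L6  bus=[-]  L6: P0=O P1=S P2=S  mem[L6]=50
11. P2: load  L6  bus=[-]  L6: P0=O P1=S P2=S  mem[L6]=50
12. P1: store L6 := 3  bus=[BusUpgr,Flush]  L6: P0=I P1=M P2=I  mem[L6]=54
13. P1: store L6 := 79  bus=[-]  L6: P0=I P1=M P2=I  mem[L6]=54
14. P2: load  L6  bus=[BusRd]  L6: P0=I P1=O P2=S  mem[L6]=54
15. P0: store L6 := 70  bus=[BusRdX,Flush]  L6: P0=M P1=I P2=I  mem[L6]=79
16. P2: load  L4  bus=[BusRd]  L4: P0=I P1=I P2=E  mem[L4]=10
17. P1: load  L6  bus=[BusRd]  L6: P0=O P1=S P2=I  mem[L6]=79
18. P1: load  L6  bus=[-]  L6: P0=O P1=S P2=I  mem[L6]=79
19. P2: load  L6  bus=[BusRd]  L6: P0=O P1=S P2=S  mem[L6]=79
20. P2: store L4 := 61  bus=[-]  L4: P0=I P1=I P2=M  mem[L4]=10
21. P2: load  L6  bus=[-]  L6: P0=O P1=S P2=S  mem[L6]=79
22. P0: store L6 := 18  bus=[BusUpgr]  L6: P0=M P1=I P2=I  mem[L6]=79
23. P0: load  L3  bus=[-]  L3: P0=E P1=I P2=I  mem[L3]=60
24. P1: store L6 := 70  bus=[BusRdX,Flush]  L6: P0=I P1=M P2=I  mem[L6]=18
25. P0: store L6 := 37  bus=[BusRdX,Flush]  L6: P0=M P1=I P2=I  mem[L6]=70

memory[L0] = 10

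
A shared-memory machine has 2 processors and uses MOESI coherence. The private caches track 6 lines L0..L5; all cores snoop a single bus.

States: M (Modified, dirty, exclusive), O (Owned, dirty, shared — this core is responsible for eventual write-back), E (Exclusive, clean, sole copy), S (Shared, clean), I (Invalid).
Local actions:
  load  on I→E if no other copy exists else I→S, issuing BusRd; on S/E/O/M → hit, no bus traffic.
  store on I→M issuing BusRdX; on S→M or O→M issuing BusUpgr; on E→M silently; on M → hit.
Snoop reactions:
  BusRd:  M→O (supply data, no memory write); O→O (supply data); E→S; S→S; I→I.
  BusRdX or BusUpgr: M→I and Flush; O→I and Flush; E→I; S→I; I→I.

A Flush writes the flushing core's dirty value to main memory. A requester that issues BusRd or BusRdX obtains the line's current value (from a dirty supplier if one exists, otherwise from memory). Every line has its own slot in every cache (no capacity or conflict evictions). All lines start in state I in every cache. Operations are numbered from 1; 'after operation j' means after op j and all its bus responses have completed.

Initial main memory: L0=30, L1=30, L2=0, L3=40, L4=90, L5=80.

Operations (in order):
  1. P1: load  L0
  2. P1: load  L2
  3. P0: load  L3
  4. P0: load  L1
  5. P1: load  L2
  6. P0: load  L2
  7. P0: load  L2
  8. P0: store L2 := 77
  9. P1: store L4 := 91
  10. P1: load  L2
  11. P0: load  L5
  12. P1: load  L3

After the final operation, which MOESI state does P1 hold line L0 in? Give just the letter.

state = E

step 1: P1: load  L0  ⟶  IE  (L0)  txn=BusRd  M[L0]=30
step 2: P1: load  L2  ⟶  IE  (L2)  txn=BusRd  M[L2]=0
step 3: P0: load  L3  ⟶  EI  (L3)  txn=BusRd  M[L3]=40
step 4: P0: load  L1  ⟶  EI  (L1)  txn=BusRd  M[L1]=30
step 5: P1: load  L2  ⟶  IE  (L2)  txn=∅  M[L2]=0
step 6: P0: load  L2  ⟶  SS  (L2)  txn=BusRd  M[L2]=0
step 7: P0: load  L2  ⟶  SS  (L2)  txn=∅  M[L2]=0
step 8: P0: store L2 := 77  ⟶  MI  (L2)  txn=BusUpgr  M[L2]=0
step 9: P1: store L4 := 91  ⟶  IM  (L4)  txn=BusRdX  M[L4]=90
step 10: P1: load  L2  ⟶  OS  (L2)  txn=BusRd  M[L2]=0
step 11: P0: load  L5  ⟶  EI  (L5)  txn=BusRd  M[L5]=80
step 12: P1: load  L3  ⟶  SS  (L3)  txn=BusRd  M[L3]=40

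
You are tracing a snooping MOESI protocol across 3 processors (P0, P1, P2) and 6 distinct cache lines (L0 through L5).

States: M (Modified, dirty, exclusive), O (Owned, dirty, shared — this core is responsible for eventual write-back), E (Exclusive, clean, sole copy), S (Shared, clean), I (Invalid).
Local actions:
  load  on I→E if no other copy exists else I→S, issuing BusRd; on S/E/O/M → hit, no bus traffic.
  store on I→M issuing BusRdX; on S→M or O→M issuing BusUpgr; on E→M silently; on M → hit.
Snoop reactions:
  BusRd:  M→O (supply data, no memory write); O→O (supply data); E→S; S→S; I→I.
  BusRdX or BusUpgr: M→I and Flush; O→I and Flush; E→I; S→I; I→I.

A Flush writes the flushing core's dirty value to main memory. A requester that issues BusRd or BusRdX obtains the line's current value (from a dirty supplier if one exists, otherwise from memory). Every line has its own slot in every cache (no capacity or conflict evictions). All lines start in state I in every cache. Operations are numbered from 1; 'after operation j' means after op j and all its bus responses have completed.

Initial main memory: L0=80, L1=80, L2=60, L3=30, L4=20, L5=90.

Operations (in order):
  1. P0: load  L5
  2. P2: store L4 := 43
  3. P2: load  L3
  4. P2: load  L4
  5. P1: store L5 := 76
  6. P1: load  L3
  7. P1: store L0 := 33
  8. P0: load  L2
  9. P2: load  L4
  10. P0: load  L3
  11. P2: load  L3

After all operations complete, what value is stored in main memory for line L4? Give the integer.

  op1 P0: load  L5 → E/I/I on L5; bus BusRd; mem=90
  op2 P2: store L4 := 43 → I/I/M on L4; bus BusRdX; mem=20
  op3 P2: load  L3 → I/I/E on L3; bus BusRd; mem=30
  op4 P2: load  L4 → I/I/M on L4; bus (none); mem=20
  op5 P1: store L5 := 76 → I/M/I on L5; bus BusRdX; mem=90
  op6 P1: load  L3 → I/S/S on L3; bus BusRd; mem=30
  op7 P1: store L0 := 33 → I/M/I on L0; bus BusRdX; mem=80
  op8 P0: load  L2 → E/I/I on L2; bus BusRd; mem=60
  op9 P2: load  L4 → I/I/M on L4; bus (none); mem=20
  op10 P0: load  L3 → S/S/S on L3; bus BusRd; mem=30
  op11 P2: load  L3 → S/S/S on L3; bus (none); mem=30

memory[L4] = 20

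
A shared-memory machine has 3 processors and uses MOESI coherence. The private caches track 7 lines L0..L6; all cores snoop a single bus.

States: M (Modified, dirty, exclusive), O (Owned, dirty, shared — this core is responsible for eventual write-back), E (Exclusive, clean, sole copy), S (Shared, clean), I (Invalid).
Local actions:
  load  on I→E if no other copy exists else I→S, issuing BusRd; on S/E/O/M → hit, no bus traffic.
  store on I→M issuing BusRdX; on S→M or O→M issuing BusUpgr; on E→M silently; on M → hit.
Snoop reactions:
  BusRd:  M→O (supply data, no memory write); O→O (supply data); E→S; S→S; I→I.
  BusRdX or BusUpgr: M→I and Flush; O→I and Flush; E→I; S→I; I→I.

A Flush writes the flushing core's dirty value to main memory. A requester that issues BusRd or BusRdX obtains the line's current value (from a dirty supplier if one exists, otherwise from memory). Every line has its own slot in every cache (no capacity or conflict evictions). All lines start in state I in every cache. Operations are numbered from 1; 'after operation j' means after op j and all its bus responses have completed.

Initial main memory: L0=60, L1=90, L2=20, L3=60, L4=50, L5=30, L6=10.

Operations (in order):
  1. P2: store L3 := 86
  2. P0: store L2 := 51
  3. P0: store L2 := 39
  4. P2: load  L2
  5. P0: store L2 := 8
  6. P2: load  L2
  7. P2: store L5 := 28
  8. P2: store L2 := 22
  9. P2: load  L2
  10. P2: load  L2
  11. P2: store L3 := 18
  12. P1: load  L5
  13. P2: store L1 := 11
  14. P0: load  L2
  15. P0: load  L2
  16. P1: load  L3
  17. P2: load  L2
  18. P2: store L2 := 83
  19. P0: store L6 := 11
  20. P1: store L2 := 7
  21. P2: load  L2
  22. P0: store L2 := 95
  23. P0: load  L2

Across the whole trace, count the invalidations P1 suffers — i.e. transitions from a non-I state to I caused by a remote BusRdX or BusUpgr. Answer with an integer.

step 1: P2: store L3 := 86  ⟶  IIM  (L3)  txn=BusRdX  M[L3]=60
step 2: P0: store L2 := 51  ⟶  MII  (L2)  txn=BusRdX  M[L2]=20
step 3: P0: store L2 := 39  ⟶  MII  (L2)  txn=∅  M[L2]=20
step 4: P2: load  L2  ⟶  OIS  (L2)  txn=BusRd  M[L2]=20
step 5: P0: store L2 := 8  ⟶  MII  (L2)  txn=BusUpgr  M[L2]=20
step 6: P2: load  L2  ⟶  OIS  (L2)  txn=BusRd  M[L2]=20
step 7: P2: store L5 := 28  ⟶  IIM  (L5)  txn=BusRdX  M[L5]=30
step 8: P2: store L2 := 22  ⟶  IIM  (L2)  txn=BusUpgr+Flush  M[L2]=8
step 9: P2: load  L2  ⟶  IIM  (L2)  txn=∅  M[L2]=8
step 10: P2: load  L2  ⟶  IIM  (L2)  txn=∅  M[L2]=8
step 11: P2: store L3 := 18  ⟶  IIM  (L3)  txn=∅  M[L3]=60
step 12: P1: load  L5  ⟶  ISO  (L5)  txn=BusRd  M[L5]=30
step 13: P2: store L1 := 11  ⟶  IIM  (L1)  txn=BusRdX  M[L1]=90
step 14: P0: load  L2  ⟶  SIO  (L2)  txn=BusRd  M[L2]=8
step 15: P0: load  L2  ⟶  SIO  (L2)  txn=∅  M[L2]=8
step 16: P1: load  L3  ⟶  ISO  (L3)  txn=BusRd  M[L3]=60
step 17: P2: load  L2  ⟶  SIO  (L2)  txn=∅  M[L2]=8
step 18: P2: store L2 := 83  ⟶  IIM  (L2)  txn=BusUpgr  M[L2]=8
step 19: P0: store L6 := 11  ⟶  MII  (L6)  txn=BusRdX  M[L6]=10
step 20: P1: store L2 := 7  ⟶  IMI  (L2)  txn=BusRdX+Flush  M[L2]=83
step 21: P2: load  L2  ⟶  IOS  (L2)  txn=BusRd  M[L2]=83
step 22: P0: store L2 := 95  ⟶  MII  (L2)  txn=BusRdX+Flush  M[L2]=7
step 23: P0: load  L2  ⟶  MII  (L2)  txn=∅  M[L2]=7

invalidations = 1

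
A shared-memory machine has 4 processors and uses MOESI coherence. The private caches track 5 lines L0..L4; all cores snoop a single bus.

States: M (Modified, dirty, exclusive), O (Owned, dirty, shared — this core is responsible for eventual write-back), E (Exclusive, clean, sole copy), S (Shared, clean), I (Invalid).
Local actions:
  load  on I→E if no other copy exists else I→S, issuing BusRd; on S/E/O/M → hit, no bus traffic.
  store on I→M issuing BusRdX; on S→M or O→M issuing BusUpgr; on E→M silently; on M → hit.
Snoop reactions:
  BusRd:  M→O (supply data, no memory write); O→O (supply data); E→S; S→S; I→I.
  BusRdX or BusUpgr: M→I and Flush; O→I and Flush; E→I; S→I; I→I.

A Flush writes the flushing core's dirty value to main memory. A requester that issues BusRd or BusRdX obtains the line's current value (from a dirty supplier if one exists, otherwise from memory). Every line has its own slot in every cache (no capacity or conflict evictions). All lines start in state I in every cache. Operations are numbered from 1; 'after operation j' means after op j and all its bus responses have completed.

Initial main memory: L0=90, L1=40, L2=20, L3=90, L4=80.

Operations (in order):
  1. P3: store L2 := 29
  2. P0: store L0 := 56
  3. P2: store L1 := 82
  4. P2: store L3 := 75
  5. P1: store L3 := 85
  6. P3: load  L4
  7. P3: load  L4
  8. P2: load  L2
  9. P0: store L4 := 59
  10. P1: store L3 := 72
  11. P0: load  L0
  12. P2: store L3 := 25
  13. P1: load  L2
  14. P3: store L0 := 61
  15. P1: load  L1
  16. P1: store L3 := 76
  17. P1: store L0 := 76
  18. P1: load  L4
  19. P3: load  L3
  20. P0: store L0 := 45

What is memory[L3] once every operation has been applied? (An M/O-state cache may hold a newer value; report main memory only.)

1. P3: store L2 := 29  bus=[BusRdX]  L2: P0=I P1=I P2=I P3=M  mem[L2]=20
2. P0: store L0 := 56  bus=[BusRdX]  L0: P0=M P1=I P2=I P3=I  mem[L0]=90
3. P2: store L1 := 82  bus=[BusRdX]  L1: P0=I P1=I P2=M P3=I  mem[L1]=40
4. P2: store L3 := 75  bus=[BusRdX]  L3: P0=I P1=I P2=M P3=I  mem[L3]=90
5. P1: store L3 := 85  bus=[BusRdX,Flush]  L3: P0=I P1=M P2=I P3=I  mem[L3]=75
6. P3: load  L4  bus=[BusRd]  L4: P0=I P1=I P2=I P3=E  mem[L4]=80
7. P3: load  L4  bus=[-]  L4: P0=I P1=I P2=I P3=E  mem[L4]=80
8. P2: load  L2  bus=[BusRd]  L2: P0=I P1=I P2=S P3=O  mem[L2]=20
9. P0: store L4 := 59  bus=[BusRdX]  L4: P0=M P1=I P2=I P3=I  mem[L4]=80
10. P1: store L3 := 72  bus=[-]  L3: P0=I P1=M P2=I P3=I  mem[L3]=75
11. P0: load  L0  bus=[-]  L0: P0=M P1=I P2=I P3=I  mem[L0]=90
12. P2: store L3 := 25  bus=[BusRdX,Flush]  L3: P0=I P1=I P2=M P3=I  mem[L3]=72
13. P1: load  L2  bus=[BusRd]  L2: P0=I P1=S P2=S P3=O  mem[L2]=20
14. P3: store L0 := 61  bus=[BusRdX,Flush]  L0: P0=I P1=I P2=I P3=M  mem[L0]=56
15. P1: load  L1  bus=[BusRd]  L1: P0=I P1=S P2=O P3=I  mem[L1]=40
16. P1: store L3 := 76  bus=[BusRdX,Flush]  L3: P0=I P1=M P2=I P3=I  mem[L3]=25
17. P1: store L0 := 76  bus=[BusRdX,Flush]  L0: P0=I P1=M P2=I P3=I  mem[L0]=61
18. P1: load  L4  bus=[BusRd]  L4: P0=O P1=S P2=I P3=I  mem[L4]=80
19. P3: load  L3  bus=[BusRd]  L3: P0=I P1=O P2=I P3=S  mem[L3]=25
20. P0: store L0 := 45  bus=[BusRdX,Flush]  L0: P0=M P1=I P2=I P3=I  mem[L0]=76

memory[L3] = 25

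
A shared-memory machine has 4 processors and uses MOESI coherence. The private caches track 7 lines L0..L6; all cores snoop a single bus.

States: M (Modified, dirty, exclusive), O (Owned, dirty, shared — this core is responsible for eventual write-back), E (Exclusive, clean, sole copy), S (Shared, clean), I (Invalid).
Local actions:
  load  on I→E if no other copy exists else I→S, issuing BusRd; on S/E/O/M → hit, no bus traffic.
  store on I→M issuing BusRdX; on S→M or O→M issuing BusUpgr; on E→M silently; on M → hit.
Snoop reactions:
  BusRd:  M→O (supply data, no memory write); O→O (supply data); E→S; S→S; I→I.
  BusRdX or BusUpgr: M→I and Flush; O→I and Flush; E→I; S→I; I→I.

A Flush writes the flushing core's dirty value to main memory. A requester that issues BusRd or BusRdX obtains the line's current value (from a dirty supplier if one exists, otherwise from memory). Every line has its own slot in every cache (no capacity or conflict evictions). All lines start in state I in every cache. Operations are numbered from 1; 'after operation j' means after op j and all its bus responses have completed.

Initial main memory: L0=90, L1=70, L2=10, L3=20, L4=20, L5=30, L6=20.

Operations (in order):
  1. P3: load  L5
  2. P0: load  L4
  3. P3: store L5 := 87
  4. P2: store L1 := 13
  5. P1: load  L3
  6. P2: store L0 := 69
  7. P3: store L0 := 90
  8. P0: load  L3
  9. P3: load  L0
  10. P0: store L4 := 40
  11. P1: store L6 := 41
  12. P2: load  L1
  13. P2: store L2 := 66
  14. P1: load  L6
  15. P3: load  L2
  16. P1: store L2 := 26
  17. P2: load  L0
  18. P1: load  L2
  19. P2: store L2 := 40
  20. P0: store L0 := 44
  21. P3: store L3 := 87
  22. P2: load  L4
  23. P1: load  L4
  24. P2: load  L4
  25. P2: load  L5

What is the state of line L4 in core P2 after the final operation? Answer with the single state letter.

state = S

  op1 P3: load  L5 → I/I/I/E on L5; bus BusRd; mem=30
  op2 P0: load  L4 → E/I/I/I on L4; bus BusRd; mem=20
  op3 P3: store L5 := 87 → I/I/I/M on L5; bus (none); mem=30
  op4 P2: store L1 := 13 → I/I/M/I on L1; bus BusRdX; mem=70
  op5 P1: load  L3 → I/E/I/I on L3; bus BusRd; mem=20
  op6 P2: store L0 := 69 → I/I/M/I on L0; bus BusRdX; mem=90
  op7 P3: store L0 := 90 → I/I/I/M on L0; bus BusRdX Flush; mem=69
  op8 P0: load  L3 → S/S/I/I on L3; bus BusRd; mem=20
  op9 P3: load  L0 → I/I/I/M on L0; bus (none); mem=69
  op10 P0: store L4 := 40 → M/I/I/I on L4; bus (none); mem=20
  op11 P1: store L6 := 41 → I/M/I/I on L6; bus BusRdX; mem=20
  op12 P2: load  L1 → I/I/M/I on L1; bus (none); mem=70
  op13 P2: store L2 := 66 → I/I/M/I on L2; bus BusRdX; mem=10
  op14 P1: load  L6 → I/M/I/I on L6; bus (none); mem=20
  op15 P3: load  L2 → I/I/O/S on L2; bus BusRd; mem=10
  op16 P1: store L2 := 26 → I/M/I/I on L2; bus BusRdX Flush; mem=66
  op17 P2: load  L0 → I/I/S/O on L0; bus BusRd; mem=69
  op18 P1: load  L2 → I/M/I/I on L2; bus (none); mem=66
  op19 P2: store L2 := 40 → I/I/M/I on L2; bus BusRdX Flush; mem=26
  op20 P0: store L0 := 44 → M/I/I/I on L0; bus BusRdX Flush; mem=90
  op21 P3: store L3 := 87 → I/I/I/M on L3; bus BusRdX; mem=20
  op22 P2: load  L4 → O/I/S/I on L4; bus BusRd; mem=20
  op23 P1: load  L4 → O/S/S/I on L4; bus BusRd; mem=20
  op24 P2: load  L4 → O/S/S/I on L4; bus (none); mem=20
  op25 P2: load  L5 → I/I/S/O on L5; bus BusRd; mem=30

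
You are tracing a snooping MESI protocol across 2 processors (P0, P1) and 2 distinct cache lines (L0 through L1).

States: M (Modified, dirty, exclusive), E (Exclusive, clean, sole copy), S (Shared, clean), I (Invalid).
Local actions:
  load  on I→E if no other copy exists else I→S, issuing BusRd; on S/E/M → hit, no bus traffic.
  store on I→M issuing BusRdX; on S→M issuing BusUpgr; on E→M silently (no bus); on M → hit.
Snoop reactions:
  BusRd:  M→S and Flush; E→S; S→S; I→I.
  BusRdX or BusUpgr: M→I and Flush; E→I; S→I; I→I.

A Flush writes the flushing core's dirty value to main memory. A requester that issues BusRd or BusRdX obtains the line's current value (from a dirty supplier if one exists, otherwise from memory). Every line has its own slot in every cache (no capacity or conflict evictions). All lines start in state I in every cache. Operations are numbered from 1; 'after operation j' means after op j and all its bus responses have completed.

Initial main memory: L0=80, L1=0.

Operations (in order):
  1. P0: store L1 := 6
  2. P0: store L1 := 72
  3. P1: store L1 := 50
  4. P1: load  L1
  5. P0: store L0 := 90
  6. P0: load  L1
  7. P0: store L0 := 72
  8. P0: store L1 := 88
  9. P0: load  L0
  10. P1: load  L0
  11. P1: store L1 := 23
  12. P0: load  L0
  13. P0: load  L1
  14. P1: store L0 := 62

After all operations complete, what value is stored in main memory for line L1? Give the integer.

memory[L1] = 23

1. P0: store L1 := 6  bus=[BusRdX]  L1: P0=M P1=I  mem[L1]=0
2. P0: store L1 := 72  bus=[-]  L1: P0=M P1=I  mem[L1]=0
3. P1: store L1 := 50  bus=[BusRdX,Flush]  L1: P0=I P1=M  mem[L1]=72
4. P1: load  L1  bus=[-]  L1: P0=I P1=M  mem[L1]=72
5. P0: store L0 := 90  bus=[BusRdX]  L0: P0=M P1=I  mem[L0]=80
6. P0: load  L1  bus=[BusRd,Flush]  L1: P0=S P1=S  mem[L1]=50
7. P0: store L0 := 72  bus=[-]  L0: P0=M P1=I  mem[L0]=80
8. P0: store L1 := 88  bus=[BusUpgr]  L1: P0=M P1=I  mem[L1]=50
9. P0: load  L0  bus=[-]  L0: P0=M P1=I  mem[L0]=80
10. P1: load  L0  bus=[BusRd,Flush]  L0: P0=S P1=S  mem[L0]=72
11. P1: store L1 := 23  bus=[BusRdX,Flush]  L1: P0=I P1=M  mem[L1]=88
12. P0: load  L0  bus=[-]  L0: P0=S P1=S  mem[L0]=72
13. P0: load  L1  bus=[BusRd,Flush]  L1: P0=S P1=S  mem[L1]=23
14. P1: store L0 := 62  bus=[BusUpgr]  L0: P0=I P1=M  mem[L0]=72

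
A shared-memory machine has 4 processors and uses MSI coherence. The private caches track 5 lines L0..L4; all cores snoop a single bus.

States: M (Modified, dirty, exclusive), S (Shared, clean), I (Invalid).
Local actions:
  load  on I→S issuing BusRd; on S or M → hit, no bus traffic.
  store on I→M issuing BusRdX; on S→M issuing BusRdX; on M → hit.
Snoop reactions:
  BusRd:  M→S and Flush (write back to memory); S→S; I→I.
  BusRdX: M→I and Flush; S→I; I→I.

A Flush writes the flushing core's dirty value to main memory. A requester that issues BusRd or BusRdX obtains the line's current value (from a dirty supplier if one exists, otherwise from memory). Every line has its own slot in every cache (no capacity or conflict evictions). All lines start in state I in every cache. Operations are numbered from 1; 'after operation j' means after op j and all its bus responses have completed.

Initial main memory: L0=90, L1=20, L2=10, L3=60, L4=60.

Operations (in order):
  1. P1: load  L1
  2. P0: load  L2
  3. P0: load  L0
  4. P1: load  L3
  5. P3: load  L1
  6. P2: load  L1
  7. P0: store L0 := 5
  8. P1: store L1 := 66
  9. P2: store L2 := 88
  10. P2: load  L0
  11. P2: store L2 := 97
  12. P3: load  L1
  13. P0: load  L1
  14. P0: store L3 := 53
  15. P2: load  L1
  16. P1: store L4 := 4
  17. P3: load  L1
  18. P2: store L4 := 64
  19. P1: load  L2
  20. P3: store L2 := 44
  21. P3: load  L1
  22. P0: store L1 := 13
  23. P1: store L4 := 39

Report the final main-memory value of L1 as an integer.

step 1: P1: load  L1  ⟶  ISII  (L1)  txn=BusRd  M[L1]=20
step 2: P0: load  L2  ⟶  SIII  (L2)  txn=BusRd  M[L2]=10
step 3: P0: load  L0  ⟶  SIII  (L0)  txn=BusRd  M[L0]=90
step 4: P1: load  L3  ⟶  ISII  (L3)  txn=BusRd  M[L3]=60
step 5: P3: load  L1  ⟶  ISIS  (L1)  txn=BusRd  M[L1]=20
step 6: P2: load  L1  ⟶  ISSS  (L1)  txn=BusRd  M[L1]=20
step 7: P0: store L0 := 5  ⟶  MIII  (L0)  txn=BusRdX  M[L0]=90
step 8: P1: store L1 := 66  ⟶  IMII  (L1)  txn=BusRdX  M[L1]=20
step 9: P2: store L2 := 88  ⟶  IIMI  (L2)  txn=BusRdX  M[L2]=10
step 10: P2: load  L0  ⟶  SISI  (L0)  txn=BusRd+Flush  M[L0]=5
step 11: P2: store L2 := 97  ⟶  IIMI  (L2)  txn=∅  M[L2]=10
step 12: P3: load  L1  ⟶  ISIS  (L1)  txn=BusRd+Flush  M[L1]=66
step 13: P0: load  L1  ⟶  SSIS  (L1)  txn=BusRd  M[L1]=66
step 14: P0: store L3 := 53  ⟶  MIII  (L3)  txn=BusRdX  M[L3]=60
step 15: P2: load  L1  ⟶  SSSS  (L1)  txn=BusRd  M[L1]=66
step 16: P1: store L4 := 4  ⟶  IMII  (L4)  txn=BusRdX  M[L4]=60
step 17: P3: load  L1  ⟶  SSSS  (L1)  txn=∅  M[L1]=66
step 18: P2: store L4 := 64  ⟶  IIMI  (L4)  txn=BusRdX+Flush  M[L4]=4
step 19: P1: load  L2  ⟶  ISSI  (L2)  txn=BusRd+Flush  M[L2]=97
step 20: P3: store L2 := 44  ⟶  IIIM  (L2)  txn=BusRdX  M[L2]=97
step 21: P3: load  L1  ⟶  SSSS  (L1)  txn=∅  M[L1]=66
step 22: P0: store L1 := 13  ⟶  MIII  (L1)  txn=BusRdX  M[L1]=66
step 23: P1: store L4 := 39  ⟶  IMII  (L4)  txn=BusRdX+Flush  M[L4]=64

memory[L1] = 66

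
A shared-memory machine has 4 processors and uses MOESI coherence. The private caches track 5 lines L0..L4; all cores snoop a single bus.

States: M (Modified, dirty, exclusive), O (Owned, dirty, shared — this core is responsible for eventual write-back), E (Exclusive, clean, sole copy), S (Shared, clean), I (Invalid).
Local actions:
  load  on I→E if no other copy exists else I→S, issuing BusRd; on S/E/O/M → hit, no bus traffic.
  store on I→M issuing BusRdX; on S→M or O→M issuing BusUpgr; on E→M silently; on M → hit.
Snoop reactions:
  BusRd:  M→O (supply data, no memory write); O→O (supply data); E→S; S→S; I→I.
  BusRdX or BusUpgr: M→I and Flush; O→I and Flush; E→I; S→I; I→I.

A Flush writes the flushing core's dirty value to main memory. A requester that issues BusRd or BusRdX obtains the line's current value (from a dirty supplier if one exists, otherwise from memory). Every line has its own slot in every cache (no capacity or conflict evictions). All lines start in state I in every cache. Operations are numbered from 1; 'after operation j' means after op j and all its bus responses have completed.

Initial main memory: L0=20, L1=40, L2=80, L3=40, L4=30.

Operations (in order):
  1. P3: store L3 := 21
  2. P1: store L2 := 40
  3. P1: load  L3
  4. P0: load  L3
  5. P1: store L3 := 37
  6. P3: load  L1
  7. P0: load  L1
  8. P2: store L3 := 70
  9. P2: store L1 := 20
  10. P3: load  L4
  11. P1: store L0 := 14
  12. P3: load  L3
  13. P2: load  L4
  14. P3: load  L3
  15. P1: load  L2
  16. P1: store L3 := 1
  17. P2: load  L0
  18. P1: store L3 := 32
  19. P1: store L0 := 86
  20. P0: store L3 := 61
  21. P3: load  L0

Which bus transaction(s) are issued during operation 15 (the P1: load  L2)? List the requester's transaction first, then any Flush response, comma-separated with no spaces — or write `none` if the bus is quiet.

step 1: P3: store L3 := 21  ⟶  IIIM  (L3)  txn=BusRdX  M[L3]=40
step 2: P1: store L2 := 40  ⟶  IMII  (L2)  txn=BusRdX  M[L2]=80
step 3: P1: load  L3  ⟶  ISIO  (L3)  txn=BusRd  M[L3]=40
step 4: P0: load  L3  ⟶  SSIO  (L3)  txn=BusRd  M[L3]=40
step 5: P1: store L3 := 37  ⟶  IMII  (L3)  txn=BusUpgr+Flush  M[L3]=21
step 6: P3: load  L1  ⟶  IIIE  (L1)  txn=BusRd  M[L1]=40
step 7: P0: load  L1  ⟶  SIIS  (L1)  txn=BusRd  M[L1]=40
step 8: P2: store L3 := 70  ⟶  IIMI  (L3)  txn=BusRdX+Flush  M[L3]=37
step 9: P2: store L1 := 20  ⟶  IIMI  (L1)  txn=BusRdX  M[L1]=40
step 10: P3: load  L4  ⟶  IIIE  (L4)  txn=BusRd  M[L4]=30
step 11: P1: store L0 := 14  ⟶  IMII  (L0)  txn=BusRdX  M[L0]=20
step 12: P3: load  L3  ⟶  IIOS  (L3)  txn=BusRd  M[L3]=37
step 13: P2: load  L4  ⟶  IISS  (L4)  txn=BusRd  M[L4]=30
step 14: P3: load  L3  ⟶  IIOS  (L3)  txn=∅  M[L3]=37
step 15: P1: load  L2  ⟶  IMII  (L2)  txn=∅  M[L2]=80
step 16: P1: store L3 := 1  ⟶  IMII  (L3)  txn=BusRdX+Flush  M[L3]=70
step 17: P2: load  L0  ⟶  IOSI  (L0)  txn=BusRd  M[L0]=20
step 18: P1: store L3 := 32  ⟶  IMII  (L3)  txn=∅  M[L3]=70
step 19: P1: store L0 := 86  ⟶  IMII  (L0)  txn=BusUpgr  M[L0]=20
step 20: P0: store L3 := 61  ⟶  MIII  (L3)  txn=BusRdX+Flush  M[L3]=32
step 21: P3: load  L0  ⟶  IOIS  (L0)  txn=BusRd  M[L0]=20

bus = none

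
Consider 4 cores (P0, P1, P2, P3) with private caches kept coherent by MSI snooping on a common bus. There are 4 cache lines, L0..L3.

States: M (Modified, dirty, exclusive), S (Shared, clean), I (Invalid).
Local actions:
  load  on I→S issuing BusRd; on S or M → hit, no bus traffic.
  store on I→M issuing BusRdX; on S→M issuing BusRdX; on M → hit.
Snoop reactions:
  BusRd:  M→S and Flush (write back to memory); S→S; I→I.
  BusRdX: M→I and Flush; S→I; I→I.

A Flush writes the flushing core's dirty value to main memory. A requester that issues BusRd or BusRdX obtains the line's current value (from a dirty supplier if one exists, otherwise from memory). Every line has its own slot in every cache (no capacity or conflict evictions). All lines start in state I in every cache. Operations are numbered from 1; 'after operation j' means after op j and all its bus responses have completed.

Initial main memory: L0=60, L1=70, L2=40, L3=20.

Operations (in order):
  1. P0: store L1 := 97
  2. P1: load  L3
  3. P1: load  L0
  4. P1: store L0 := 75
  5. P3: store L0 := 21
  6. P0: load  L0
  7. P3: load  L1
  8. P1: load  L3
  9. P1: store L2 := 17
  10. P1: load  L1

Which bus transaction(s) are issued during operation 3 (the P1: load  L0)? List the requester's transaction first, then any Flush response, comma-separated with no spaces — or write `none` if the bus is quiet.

[1] P0: store L1 := 97 | P0:M(97), P1:I, P2:I, P3:I | bus: BusRdX
[2] P1: load  L3 | P0:I, P1:S(20), P2:I, P3:I | bus: BusRd
[3] P1: load  L0 | P0:I, P1:S(60), P2:I, P3:I | bus: BusRd
[4] P1: store L0 := 75 | P0:I, P1:M(75), P2:I, P3:I | bus: BusRdX
[5] P3: store L0 := 21 | P0:I, P1:I, P2:I, P3:M(21) | bus: BusRdX,Flush
[6] P0: load  L0 | P0:S(21), P1:I, P2:I, P3:S(21) | bus: BusRd,Flush
[7] P3: load  L1 | P0:S(97), P1:I, P2:I, P3:S(97) | bus: BusRd,Flush
[8] P1: load  L3 | P0:I, P1:S(20), P2:I, P3:I | bus: none
[9] P1: store L2 := 17 | P0:I, P1:M(17), P2:I, P3:I | bus: BusRdX
[10] P1: load  L1 | P0:S(97), P1:S(97), P2:I, P3:S(97) | bus: BusRd

bus = BusRd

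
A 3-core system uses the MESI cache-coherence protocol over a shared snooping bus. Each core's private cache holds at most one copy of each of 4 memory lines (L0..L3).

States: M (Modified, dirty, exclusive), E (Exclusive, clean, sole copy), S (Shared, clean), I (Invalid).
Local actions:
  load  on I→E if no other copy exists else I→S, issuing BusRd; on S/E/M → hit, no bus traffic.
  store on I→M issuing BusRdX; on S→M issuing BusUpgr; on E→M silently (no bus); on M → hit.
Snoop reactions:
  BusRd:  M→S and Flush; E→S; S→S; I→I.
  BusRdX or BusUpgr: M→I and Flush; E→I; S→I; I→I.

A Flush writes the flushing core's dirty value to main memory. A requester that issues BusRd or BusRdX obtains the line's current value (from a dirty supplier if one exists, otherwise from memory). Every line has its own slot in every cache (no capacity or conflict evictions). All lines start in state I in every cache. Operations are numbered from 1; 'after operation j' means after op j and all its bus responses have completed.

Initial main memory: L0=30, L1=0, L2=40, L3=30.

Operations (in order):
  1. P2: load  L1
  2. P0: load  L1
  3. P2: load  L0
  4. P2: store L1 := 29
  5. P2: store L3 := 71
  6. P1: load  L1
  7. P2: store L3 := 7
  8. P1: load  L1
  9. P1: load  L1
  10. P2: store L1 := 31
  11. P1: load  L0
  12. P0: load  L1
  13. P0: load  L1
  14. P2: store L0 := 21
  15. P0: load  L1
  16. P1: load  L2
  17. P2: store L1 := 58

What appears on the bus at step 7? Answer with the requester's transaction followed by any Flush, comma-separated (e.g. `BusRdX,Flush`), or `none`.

step 1: P2: load  L1  ⟶  IIE  (L1)  txn=BusRd  M[L1]=0
step 2: P0: load  L1  ⟶  SIS  (L1)  txn=BusRd  M[L1]=0
step 3: P2: load  L0  ⟶  IIE  (L0)  txn=BusRd  M[L0]=30
step 4: P2: store L1 := 29  ⟶  IIM  (L1)  txn=BusUpgr  M[L1]=0
step 5: P2: store L3 := 71  ⟶  IIM  (L3)  txn=BusRdX  M[L3]=30
step 6: P1: load  L1  ⟶  ISS  (L1)  txn=BusRd+Flush  M[L1]=29
step 7: P2: store L3 := 7  ⟶  IIM  (L3)  txn=∅  M[L3]=30
step 8: P1: load  L1  ⟶  ISS  (L1)  txn=∅  M[L1]=29
step 9: P1: load  L1  ⟶  ISS  (L1)  txn=∅  M[L1]=29
step 10: P2: store L1 := 31  ⟶  IIM  (L1)  txn=BusUpgr  M[L1]=29
step 11: P1: load  L0  ⟶  ISS  (L0)  txn=BusRd  M[L0]=30
step 12: P0: load  L1  ⟶  SIS  (L1)  txn=BusRd+Flush  M[L1]=31
step 13: P0: load  L1  ⟶  SIS  (L1)  txn=∅  M[L1]=31
step 14: P2: store L0 := 21  ⟶  IIM  (L0)  txn=BusUpgr  M[L0]=30
step 15: P0: load  L1  ⟶  SIS  (L1)  txn=∅  M[L1]=31
step 16: P1: load  L2  ⟶  IEI  (L2)  txn=BusRd  M[L2]=40
step 17: P2: store L1 := 58  ⟶  IIM  (L1)  txn=BusUpgr  M[L1]=31

bus = none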